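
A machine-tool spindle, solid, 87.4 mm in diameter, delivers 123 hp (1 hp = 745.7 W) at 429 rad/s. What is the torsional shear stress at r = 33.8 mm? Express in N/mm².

ω = 429 rad/s, so T = P/ω = 123×745.7 / 429.0 = 213.8 N·m.
J = πd⁴/32 = π(0.0874)⁴/32 = 5.729×10^-6 m⁴.
Shear stress varies linearly with radius: τ = T·r/J = 213.8 × 0.0338 / 5.729×10^-6 = 1.261×10^6 Pa.

1.26 N/mm²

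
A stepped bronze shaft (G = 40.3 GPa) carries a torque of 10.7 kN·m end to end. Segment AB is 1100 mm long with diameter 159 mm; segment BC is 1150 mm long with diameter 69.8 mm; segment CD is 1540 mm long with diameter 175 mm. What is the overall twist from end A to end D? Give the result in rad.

0.140 rad

J_AB = π(0.159)⁴/32 = 6.27×10^-5 m⁴; J_BC = π(0.0698)⁴/32 = 2.33×10^-6 m⁴; J_CD = π(0.175)⁴/32 = 9.21×10^-5 m⁴.
θ = (T/G)·Σ L_i/J_i = (10700/40.3×10⁹)·(1.10/6.27×10^-5 + 1.15/2.33×10^-6 + 1.54/9.21×10^-5) = 0.1401 rad.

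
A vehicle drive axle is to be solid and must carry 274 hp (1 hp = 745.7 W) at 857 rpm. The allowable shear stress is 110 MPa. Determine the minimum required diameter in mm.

47.2 mm

ω = 2π·857/60 = 89.74 rad/s, so T = P/ω = 274×745.7 / 89.74 = 2277 N·m.
For a solid shaft τ_max = 16T/(πd³), so d = (16T/(π τ_allow))^(1/3) = (16·2277/(π·1.10×10^8))^(1/3) = 0.04724 m.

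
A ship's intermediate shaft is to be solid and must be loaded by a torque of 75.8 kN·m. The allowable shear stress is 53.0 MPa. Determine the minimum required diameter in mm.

194 mm

For a solid shaft τ_max = 16T/(πd³), so d = (16T/(π τ_allow))^(1/3) = (16·75800/(π·5.30×10^7))^(1/3) = 0.1938 m.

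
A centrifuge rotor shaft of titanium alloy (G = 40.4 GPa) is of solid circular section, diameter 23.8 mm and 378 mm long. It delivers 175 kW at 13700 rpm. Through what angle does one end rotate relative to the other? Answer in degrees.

2.08°

ω = 2π·13700/60 = 1435 rad/s, so T = P/ω = 175×10³ / 1435 = 122.0 N·m.
J = πd⁴/32 = π(0.0238)⁴/32 = 3.150×10^-8 m⁴.
θ = T·L/(G·J) = 122.0 × 0.378 / (40.4×10⁹ × 3.150×10^-8) = 0.03623 rad.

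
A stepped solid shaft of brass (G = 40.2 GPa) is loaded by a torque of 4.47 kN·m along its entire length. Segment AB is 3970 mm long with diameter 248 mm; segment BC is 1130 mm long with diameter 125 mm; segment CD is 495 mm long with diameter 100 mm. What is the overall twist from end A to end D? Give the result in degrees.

0.690°

J_AB = π(0.248)⁴/32 = 3.71×10^-4 m⁴; J_BC = π(0.125)⁴/32 = 2.40×10^-5 m⁴; J_CD = π(0.100)⁴/32 = 9.82×10^-6 m⁴.
θ = (T/G)·Σ L_i/J_i = (4470/40.2×10⁹)·(3.97/3.71×10^-4 + 1.13/2.40×10^-5 + 0.495/9.82×10^-6) = 0.01204 rad.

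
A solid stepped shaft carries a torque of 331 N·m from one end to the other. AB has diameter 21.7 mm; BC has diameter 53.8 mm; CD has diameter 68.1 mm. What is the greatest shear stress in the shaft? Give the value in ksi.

Under the same torque, τ_max = 16T/(πd³) is largest where d is smallest — segment AB (d = 21.7 mm).
τ_max = 16·331.0/(π·(0.0217)³) = 1.650×10^8 Pa.

23.9 ksi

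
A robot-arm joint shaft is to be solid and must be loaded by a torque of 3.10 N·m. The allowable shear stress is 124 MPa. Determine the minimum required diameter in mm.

For a solid shaft τ_max = 16T/(πd³), so d = (16T/(π τ_allow))^(1/3) = (16·3.100/(π·1.24×10^8))^(1/3) = 0.005031 m.

5.03 mm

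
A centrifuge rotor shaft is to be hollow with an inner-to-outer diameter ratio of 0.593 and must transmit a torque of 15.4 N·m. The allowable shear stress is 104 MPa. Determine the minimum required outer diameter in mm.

For a hollow shaft with d_i/d_o = 0.593: τ_max = 16T/(π d_o³ (1−k⁴)), so d_o = [16T/(π τ_allow (1−k⁴))]^(1/3) = [16·15.40/(π·1.04×10^8·0.8763)]^(1/3) = 0.009512 m.

9.51 mm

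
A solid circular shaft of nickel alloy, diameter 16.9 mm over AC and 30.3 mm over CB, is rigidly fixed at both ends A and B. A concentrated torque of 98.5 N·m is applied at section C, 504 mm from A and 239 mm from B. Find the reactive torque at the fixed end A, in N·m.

Compatibility: T_A·a/J_AC = T_B·b/J_CB with T_A + T_B = T₀.
J_AC = 8.01×10^-9 m⁴, J_CB = 8.28×10^-8 m⁴, so T_A = T₀·(J_AC/a)/((J_AC/a)+(J_CB/b)) = 4.322 N·m, T_B = 94.18 N·m.

4.32 N·m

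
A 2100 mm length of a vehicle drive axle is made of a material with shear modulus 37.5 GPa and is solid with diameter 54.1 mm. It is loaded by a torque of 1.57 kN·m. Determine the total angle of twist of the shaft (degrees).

5.99°

J = πd⁴/32 = π(0.0541)⁴/32 = 8.410×10^-7 m⁴.
θ = T·L/(G·J) = 1570 × 2.10 / (37.5×10⁹ × 8.410×10^-7) = 0.1045 rad.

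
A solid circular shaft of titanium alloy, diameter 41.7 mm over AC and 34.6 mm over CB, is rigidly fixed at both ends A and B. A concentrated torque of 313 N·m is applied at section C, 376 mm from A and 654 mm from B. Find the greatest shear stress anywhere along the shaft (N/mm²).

17.3 N/mm²

Compatibility: T_A·a/J_AC = T_B·b/J_CB with T_A + T_B = T₀.
J_AC = 2.97×10^-7 m⁴, J_CB = 1.41×10^-7 m⁴, so T_A = T₀·(J_AC/a)/((J_AC/a)+(J_CB/b)) = 246.0 N·m, T_B = 67.03 N·m.
τ in each portion: τ_AC = 1.73×10^7 Pa, τ_CB = 8.24×10^6 Pa; maximum is in AC.
τ_max = T_AC·r/J = 246.0·0.0209/2.97×10^-7 = 1.728×10^7 Pa.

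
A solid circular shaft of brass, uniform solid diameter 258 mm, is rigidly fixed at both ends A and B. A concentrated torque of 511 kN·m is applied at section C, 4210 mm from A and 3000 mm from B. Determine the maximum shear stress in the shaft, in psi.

12800 psi

With uniform GJ and both ends fixed, compatibility θ_AC = θ_CB gives T_A·a = T_B·b, together with T_A + T_B = T₀.
T_A = T₀·b/(a+b) = 511000·3000/7210 = 212600 N·m; T_B = 298400 N·m.
τ in each portion: τ_AC = 6.31×10^7 Pa, τ_CB = 8.85×10^7 Pa; maximum is in CB.
τ_max = T_CB·r/J = 298400·0.129/4.35×10^-4 = 8.849×10^7 Pa.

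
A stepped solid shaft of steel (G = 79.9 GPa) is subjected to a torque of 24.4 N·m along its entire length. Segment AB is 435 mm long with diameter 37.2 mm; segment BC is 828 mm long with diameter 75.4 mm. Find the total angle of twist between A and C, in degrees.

J_AB = π(0.0372)⁴/32 = 1.88×10^-7 m⁴; J_BC = π(0.0754)⁴/32 = 3.17×10^-6 m⁴.
θ = (T/G)·Σ L_i/J_i = (24.40/79.9×10⁹)·(0.435/1.88×10^-7 + 0.828/3.17×10^-6) = 7.863×10^-4 rad.

0.0450°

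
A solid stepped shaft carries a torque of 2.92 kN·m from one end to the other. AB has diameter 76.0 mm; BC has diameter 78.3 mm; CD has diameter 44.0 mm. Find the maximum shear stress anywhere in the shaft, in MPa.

Under the same torque, τ_max = 16T/(πd³) is largest where d is smallest — segment CD (d = 44.0 mm).
τ_max = 16·2920/(π·(0.0440)³) = 1.746×10^8 Pa.

175 MPa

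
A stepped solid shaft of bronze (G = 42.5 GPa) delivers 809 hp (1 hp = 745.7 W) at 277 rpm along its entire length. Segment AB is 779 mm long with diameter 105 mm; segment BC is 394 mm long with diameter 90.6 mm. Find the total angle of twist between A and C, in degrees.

ω = 2π·277/60 = 29.01 rad/s, so T = P/ω = 809×745.7 / 29.01 = 20800 N·m.
J_AB = π(0.105)⁴/32 = 1.19×10^-5 m⁴; J_BC = π(0.0906)⁴/32 = 6.61×10^-6 m⁴.
θ = (T/G)·Σ L_i/J_i = (20800/42.5×10⁹)·(0.779/1.19×10^-5 + 0.394/6.61×10^-6) = 0.06109 rad.

3.50°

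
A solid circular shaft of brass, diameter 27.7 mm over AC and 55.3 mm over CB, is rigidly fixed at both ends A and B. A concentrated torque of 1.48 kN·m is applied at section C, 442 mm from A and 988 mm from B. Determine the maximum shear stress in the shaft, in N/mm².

Compatibility: T_A·a/J_AC = T_B·b/J_CB with T_A + T_B = T₀.
J_AC = 5.78×10^-8 m⁴, J_CB = 9.18×10^-7 m⁴, so T_A = T₀·(J_AC/a)/((J_AC/a)+(J_CB/b)) = 182.6 N·m, T_B = 1297 N·m.
τ in each portion: τ_AC = 4.37×10^7 Pa, τ_CB = 3.91×10^7 Pa; maximum is in AC.
τ_max = T_AC·r/J = 182.6·0.0138/5.78×10^-8 = 4.375×10^7 Pa.

43.7 N/mm²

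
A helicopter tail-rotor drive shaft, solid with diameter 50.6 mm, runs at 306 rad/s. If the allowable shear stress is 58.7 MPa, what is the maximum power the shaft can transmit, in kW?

457 kW

J = πd⁴/32 = π(0.0506)⁴/32 = 6.436×10^-7 m⁴.
T_max = τ_allow·J/r = 5.87×10^7 × 6.436×10^-7 / 0.0253 = 1493 N·m.
ω = 306 rad/s, so P_max = T_max·ω = 4.569×10^5 W.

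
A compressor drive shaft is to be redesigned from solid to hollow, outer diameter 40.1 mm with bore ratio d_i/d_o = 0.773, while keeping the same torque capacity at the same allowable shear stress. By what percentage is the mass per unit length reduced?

Equal τ_max and T ⇒ the solid shaft needs d_s³ = d_o³(1−k⁴), so d_s = 40.1·(1−0.773⁴)^(1/3) = 34.61 mm.
Area ratio A_h/A_s = d_o²(1−k²)/d_s² = (1−k²)/(1−k⁴)^(2/3) = 0.5403.
Mass saving = 1 − 0.5403 = 46.0 %.

46.0 %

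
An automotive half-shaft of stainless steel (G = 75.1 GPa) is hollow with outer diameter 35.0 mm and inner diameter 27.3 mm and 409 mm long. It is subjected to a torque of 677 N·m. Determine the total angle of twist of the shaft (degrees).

2.28°

J = π(d_o⁴ − d_i⁴)/32 = π(0.0350⁴ − 0.0273⁴)/32 = 9.279×10^-8 m⁴.
θ = T·L/(G·J) = 677.0 × 0.409 / (75.1×10⁹ × 9.279×10^-8) = 0.03973 rad.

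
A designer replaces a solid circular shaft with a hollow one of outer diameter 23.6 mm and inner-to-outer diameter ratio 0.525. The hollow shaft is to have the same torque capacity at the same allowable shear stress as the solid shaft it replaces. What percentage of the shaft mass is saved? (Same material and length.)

23.6 %

Equal τ_max and T ⇒ the solid shaft needs d_s³ = d_o³(1−k⁴), so d_s = 23.6·(1−0.525⁴)^(1/3) = 22.99 mm.
Area ratio A_h/A_s = d_o²(1−k²)/d_s² = (1−k²)/(1−k⁴)^(2/3) = 0.7636.
Mass saving = 1 − 0.7636 = 23.6 %.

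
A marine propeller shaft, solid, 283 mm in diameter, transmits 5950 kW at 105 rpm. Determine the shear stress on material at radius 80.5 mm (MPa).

69.2 MPa

ω = 2π·105/60 = 11.00 rad/s, so T = P/ω = 5950×10³ / 11.00 = 541100 N·m.
J = πd⁴/32 = π(0.283)⁴/32 = 6.297×10^-4 m⁴.
Shear stress varies linearly with radius: τ = T·r/J = 541100 × 0.0805 / 6.297×10^-4 = 6.918×10^7 Pa.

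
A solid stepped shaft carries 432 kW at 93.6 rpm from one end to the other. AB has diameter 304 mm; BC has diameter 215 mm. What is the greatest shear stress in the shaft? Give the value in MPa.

22.6 MPa

ω = 2π·93.6/60 = 9.802 rad/s, so T = P/ω = 432×10³ / 9.802 = 44070 N·m.
Under the same torque, τ_max = 16T/(πd³) is largest where d is smallest — segment BC (d = 215 mm).
τ_max = 16·44070/(π·(0.215)³) = 2.259×10^7 Pa.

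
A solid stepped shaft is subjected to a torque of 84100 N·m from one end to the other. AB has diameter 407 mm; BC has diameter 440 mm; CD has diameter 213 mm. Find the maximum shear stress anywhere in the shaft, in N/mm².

44.3 N/mm²

Under the same torque, τ_max = 16T/(πd³) is largest where d is smallest — segment CD (d = 213 mm).
τ_max = 16·84100/(π·(0.213)³) = 4.432×10^7 Pa.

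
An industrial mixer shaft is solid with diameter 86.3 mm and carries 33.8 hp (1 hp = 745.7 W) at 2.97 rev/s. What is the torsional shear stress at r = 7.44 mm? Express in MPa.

ω = 2π·2.97 = 18.66 rad/s, so T = P/ω = 33.8×745.7 / 18.66 = 1351 N·m.
J = πd⁴/32 = π(0.0863)⁴/32 = 5.446×10^-6 m⁴.
Shear stress varies linearly with radius: τ = T·r/J = 1351 × 0.00744 / 5.446×10^-6 = 1.845×10^6 Pa.

1.85 MPa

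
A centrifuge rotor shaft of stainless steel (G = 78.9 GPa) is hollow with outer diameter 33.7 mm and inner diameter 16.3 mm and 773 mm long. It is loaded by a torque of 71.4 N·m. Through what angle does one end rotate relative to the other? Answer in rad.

J = π(d_o⁴ − d_i⁴)/32 = π(0.0337⁴ − 0.0163⁴)/32 = 1.197×10^-7 m⁴.
θ = T·L/(G·J) = 71.40 × 0.773 / (78.9×10⁹ × 1.197×10^-7) = 5.844×10^-3 rad.

0.00584 rad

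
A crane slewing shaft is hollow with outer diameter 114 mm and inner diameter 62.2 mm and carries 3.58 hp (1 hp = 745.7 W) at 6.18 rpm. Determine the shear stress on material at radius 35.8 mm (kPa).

ω = 2π·6.18/60 = 0.6472 rad/s, so T = P/ω = 3.58×745.7 / 0.6472 = 4125 N·m.
J = π(d_o⁴ − d_i⁴)/32 = π(0.114⁴ − 0.0622⁴)/32 = 1.511×10^-5 m⁴.
Shear stress varies linearly with radius: τ = T·r/J = 4125 × 0.0358 / 1.511×10^-5 = 9.772×10^6 Pa.

9770 kPa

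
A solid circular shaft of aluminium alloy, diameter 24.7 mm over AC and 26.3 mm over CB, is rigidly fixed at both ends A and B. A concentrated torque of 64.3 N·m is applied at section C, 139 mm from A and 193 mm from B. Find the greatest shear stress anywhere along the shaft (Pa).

Compatibility: T_A·a/J_AC = T_B·b/J_CB with T_A + T_B = T₀.
J_AC = 3.65×10^-8 m⁴, J_CB = 4.70×10^-8 m⁴, so T_A = T₀·(J_AC/a)/((J_AC/a)+(J_CB/b)) = 33.39 N·m, T_B = 30.91 N·m.
τ in each portion: τ_AC = 1.13×10^7 Pa, τ_CB = 8.65×10^6 Pa; maximum is in AC.
τ_max = T_AC·r/J = 33.39·0.0123/3.65×10^-8 = 1.128×10^7 Pa.

1.13e7 Pa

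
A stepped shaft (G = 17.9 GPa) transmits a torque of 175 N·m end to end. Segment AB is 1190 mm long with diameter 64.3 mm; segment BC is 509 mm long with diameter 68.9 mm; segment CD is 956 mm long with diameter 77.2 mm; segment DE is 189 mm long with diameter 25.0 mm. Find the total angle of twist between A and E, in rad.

0.0600 rad

J_AB = π(0.0643)⁴/32 = 1.68×10^-6 m⁴; J_BC = π(0.0689)⁴/32 = 2.21×10^-6 m⁴; J_CD = π(0.0772)⁴/32 = 3.49×10^-6 m⁴; J_DE = π(0.0250)⁴/32 = 3.83×10^-8 m⁴.
θ = (T/G)·Σ L_i/J_i = (175.0/17.9×10⁹)·(1.19/1.68×10^-6 + 0.509/2.21×10^-6 + 0.956/3.49×10^-6 + 0.189/3.83×10^-8) = 0.06004 rad.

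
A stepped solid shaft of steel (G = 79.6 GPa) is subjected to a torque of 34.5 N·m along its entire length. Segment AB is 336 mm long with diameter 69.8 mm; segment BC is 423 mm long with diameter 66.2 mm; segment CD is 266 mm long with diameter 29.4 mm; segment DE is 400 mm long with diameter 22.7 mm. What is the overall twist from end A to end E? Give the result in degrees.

J_AB = π(0.0698)⁴/32 = 2.33×10^-6 m⁴; J_BC = π(0.0662)⁴/32 = 1.89×10^-6 m⁴; J_CD = π(0.0294)⁴/32 = 7.33×10^-8 m⁴; J_DE = π(0.0227)⁴/32 = 2.61×10^-8 m⁴.
θ = (T/G)·Σ L_i/J_i = (34.50/79.6×10⁹)·(0.336/2.33×10^-6 + 0.423/1.89×10^-6 + 0.266/7.33×10^-8 + 0.400/2.61×10^-8) = 8.382×10^-3 rad.

0.480°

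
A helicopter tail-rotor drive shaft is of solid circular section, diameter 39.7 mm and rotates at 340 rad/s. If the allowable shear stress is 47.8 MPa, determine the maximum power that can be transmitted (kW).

J = πd⁴/32 = π(0.0397)⁴/32 = 2.439×10^-7 m⁴.
T_max = τ_allow·J/r = 4.78×10^7 × 2.439×10^-7 / 0.0199 = 587.3 N·m.
ω = 340 rad/s, so P_max = T_max·ω = 1.997×10^5 W.

200 kW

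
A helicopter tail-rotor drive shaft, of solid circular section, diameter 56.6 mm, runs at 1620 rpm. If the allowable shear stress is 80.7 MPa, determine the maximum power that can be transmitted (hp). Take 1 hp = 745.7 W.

J = πd⁴/32 = π(0.0566)⁴/32 = 1.008×10^-6 m⁴.
T_max = τ_allow·J/r = 8.07×10^7 × 1.008×10^-6 / 0.0283 = 2873 N·m.
ω = 2π·1620/60 = 169.6 rad/s, so P_max = T_max·ω = 4.874×10^5 W.

654 hp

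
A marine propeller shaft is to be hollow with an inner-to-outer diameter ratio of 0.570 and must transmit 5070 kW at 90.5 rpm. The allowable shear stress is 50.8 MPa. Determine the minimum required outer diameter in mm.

391 mm

ω = 2π·90.5/60 = 9.477 rad/s, so T = P/ω = 5070×10³ / 9.477 = 535000 N·m.
For a hollow shaft with d_i/d_o = 0.570: τ_max = 16T/(π d_o³ (1−k⁴)), so d_o = [16T/(π τ_allow (1−k⁴))]^(1/3) = [16·535000/(π·5.08×10^7·0.8944)]^(1/3) = 0.3914 m.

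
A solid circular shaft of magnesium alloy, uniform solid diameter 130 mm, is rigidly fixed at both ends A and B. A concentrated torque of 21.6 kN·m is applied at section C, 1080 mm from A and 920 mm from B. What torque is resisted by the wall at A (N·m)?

9940 N·m

With uniform GJ and both ends fixed, compatibility θ_AC = θ_CB gives T_A·a = T_B·b, together with T_A + T_B = T₀.
T_A = T₀·b/(a+b) = 21600·920/2000 = 9936 N·m; T_B = 11660 N·m.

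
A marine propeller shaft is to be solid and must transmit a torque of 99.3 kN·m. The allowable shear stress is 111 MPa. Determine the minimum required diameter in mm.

166 mm

For a solid shaft τ_max = 16T/(πd³), so d = (16T/(π τ_allow))^(1/3) = (16·99300/(π·1.11×10^8))^(1/3) = 0.1658 m.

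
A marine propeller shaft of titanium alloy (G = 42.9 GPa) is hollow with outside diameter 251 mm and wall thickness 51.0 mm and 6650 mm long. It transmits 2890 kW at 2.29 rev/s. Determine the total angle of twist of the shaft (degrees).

5.23°

ω = 2π·2.29 = 14.39 rad/s, so T = P/ω = 2890×10³ / 14.39 = 200900 N·m.
J = π(d_o⁴ − d_i⁴)/32 = π(0.251⁴ − 0.149⁴)/32 = 3.413×10^-4 m⁴.
θ = T·L/(G·J) = 200900 × 6.65 / (42.9×10⁹ × 3.413×10^-4) = 0.09123 rad.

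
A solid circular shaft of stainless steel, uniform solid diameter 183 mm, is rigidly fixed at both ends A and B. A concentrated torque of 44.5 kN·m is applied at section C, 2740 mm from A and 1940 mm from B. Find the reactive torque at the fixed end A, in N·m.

With uniform GJ and both ends fixed, compatibility θ_AC = θ_CB gives T_A·a = T_B·b, together with T_A + T_B = T₀.
T_A = T₀·b/(a+b) = 44500·1940/4680 = 18450 N·m; T_B = 26050 N·m.

18400 N·m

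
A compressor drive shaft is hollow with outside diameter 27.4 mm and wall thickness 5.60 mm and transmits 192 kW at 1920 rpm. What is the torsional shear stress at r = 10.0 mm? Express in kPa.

197000 kPa

ω = 2π·1920/60 = 201.1 rad/s, so T = P/ω = 192×10³ / 201.1 = 954.9 N·m.
J = π(d_o⁴ − d_i⁴)/32 = π(0.0274⁴ − 0.0162⁴)/32 = 4.857×10^-8 m⁴.
Shear stress varies linearly with radius: τ = T·r/J = 954.9 × 0.0100 / 4.857×10^-8 = 1.966×10^8 Pa.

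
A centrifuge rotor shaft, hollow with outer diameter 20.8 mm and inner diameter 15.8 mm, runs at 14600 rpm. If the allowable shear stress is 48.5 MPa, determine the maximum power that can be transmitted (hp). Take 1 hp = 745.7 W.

117 hp

J = π(d_o⁴ − d_i⁴)/32 = π(0.0208⁴ − 0.0158⁴)/32 = 1.226×10^-8 m⁴.
T_max = τ_allow·J/r = 4.85×10^7 × 1.226×10^-8 / 0.0104 = 57.16 N·m.
ω = 2π·14600/60 = 1529 rad/s, so P_max = T_max·ω = 8.740×10^4 W.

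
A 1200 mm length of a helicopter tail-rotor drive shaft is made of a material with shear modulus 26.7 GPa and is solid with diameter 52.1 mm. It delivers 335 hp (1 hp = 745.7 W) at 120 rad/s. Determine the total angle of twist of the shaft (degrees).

ω = 120 rad/s, so T = P/ω = 335×745.7 / 120.0 = 2082 N·m.
J = πd⁴/32 = π(0.0521)⁴/32 = 7.234×10^-7 m⁴.
θ = T·L/(G·J) = 2082 × 1.20 / (26.7×10⁹ × 7.234×10^-7) = 0.1293 rad.

7.41°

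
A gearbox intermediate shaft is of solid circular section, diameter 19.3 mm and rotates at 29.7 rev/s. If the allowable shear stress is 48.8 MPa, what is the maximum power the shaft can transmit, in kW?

12.9 kW

J = πd⁴/32 = π(0.0193)⁴/32 = 1.362×10^-8 m⁴.
T_max = τ_allow·J/r = 4.88×10^7 × 1.362×10^-8 / 0.00965 = 68.88 N·m.
ω = 2π·29.7 = 186.6 rad/s, so P_max = T_max·ω = 1.285×10^4 W.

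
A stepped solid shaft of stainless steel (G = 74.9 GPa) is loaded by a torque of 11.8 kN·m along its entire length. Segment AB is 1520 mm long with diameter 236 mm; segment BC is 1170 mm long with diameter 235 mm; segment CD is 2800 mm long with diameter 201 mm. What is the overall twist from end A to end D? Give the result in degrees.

0.238°

J_AB = π(0.236)⁴/32 = 3.05×10^-4 m⁴; J_BC = π(0.235)⁴/32 = 2.99×10^-4 m⁴; J_CD = π(0.201)⁴/32 = 1.60×10^-4 m⁴.
θ = (T/G)·Σ L_i/J_i = (11800/74.9×10⁹)·(1.52/3.05×10^-4 + 1.17/2.99×10^-4 + 2.80/1.60×10^-4) = 4.155×10^-3 rad.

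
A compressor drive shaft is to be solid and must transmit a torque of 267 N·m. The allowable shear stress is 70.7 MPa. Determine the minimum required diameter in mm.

26.8 mm

For a solid shaft τ_max = 16T/(πd³), so d = (16T/(π τ_allow))^(1/3) = (16·267.0/(π·7.07×10^7))^(1/3) = 0.02679 m.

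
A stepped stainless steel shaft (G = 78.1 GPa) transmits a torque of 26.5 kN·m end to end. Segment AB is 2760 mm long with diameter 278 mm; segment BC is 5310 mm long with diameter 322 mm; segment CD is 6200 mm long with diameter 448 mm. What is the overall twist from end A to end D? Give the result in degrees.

0.220°

J_AB = π(0.278)⁴/32 = 5.86×10^-4 m⁴; J_BC = π(0.322)⁴/32 = 1.06×10^-3 m⁴; J_CD = π(0.448)⁴/32 = 3.95×10^-3 m⁴.
θ = (T/G)·Σ L_i/J_i = (26500/78.1×10⁹)·(2.76/5.86×10^-4 + 5.31/1.06×10^-3 + 6.20/3.95×10^-3) = 3.836×10^-3 rad.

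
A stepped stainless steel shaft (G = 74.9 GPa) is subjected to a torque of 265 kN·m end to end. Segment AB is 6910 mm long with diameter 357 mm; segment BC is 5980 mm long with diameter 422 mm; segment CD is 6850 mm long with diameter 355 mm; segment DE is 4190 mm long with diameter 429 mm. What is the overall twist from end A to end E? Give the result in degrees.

J_AB = π(0.357)⁴/32 = 1.59×10^-3 m⁴; J_BC = π(0.422)⁴/32 = 3.11×10^-3 m⁴; J_CD = π(0.355)⁴/32 = 1.56×10^-3 m⁴; J_DE = π(0.429)⁴/32 = 3.33×10^-3 m⁴.
θ = (T/G)·Σ L_i/J_i = (265000/74.9×10⁹)·(6.91/1.59×10^-3 + 5.98/3.11×10^-3 + 6.85/1.56×10^-3 + 4.19/3.33×10^-3) = 0.04213 rad.

2.41°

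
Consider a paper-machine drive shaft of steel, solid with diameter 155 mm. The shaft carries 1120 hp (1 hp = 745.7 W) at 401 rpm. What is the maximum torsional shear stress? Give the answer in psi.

ω = 2π·401/60 = 41.99 rad/s, so T = P/ω = 1120×745.7 / 41.99 = 19890 N·m.
J = πd⁴/32 = π(0.155)⁴/32 = 5.667×10^-5 m⁴.
τ_max = T·r/J = 19890 × 0.0775 / 5.667×10^-5 = 2.720×10^7 Pa.

3950 psi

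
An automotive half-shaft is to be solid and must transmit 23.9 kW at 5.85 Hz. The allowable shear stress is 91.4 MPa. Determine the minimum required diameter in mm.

33.1 mm

ω = 2π·5.85 = 36.76 rad/s, so T = P/ω = 23.9×10³ / 36.76 = 650.2 N·m.
For a solid shaft τ_max = 16T/(πd³), so d = (16T/(π τ_allow))^(1/3) = (16·650.2/(π·9.14×10^7))^(1/3) = 0.03309 m.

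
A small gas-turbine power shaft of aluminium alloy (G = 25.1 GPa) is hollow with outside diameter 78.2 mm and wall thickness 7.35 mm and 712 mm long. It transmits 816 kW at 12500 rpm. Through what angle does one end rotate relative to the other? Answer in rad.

0.00852 rad

ω = 2π·12500/60 = 1309 rad/s, so T = P/ω = 816×10³ / 1309 = 623.4 N·m.
J = π(d_o⁴ − d_i⁴)/32 = π(0.0782⁴ − 0.0635⁴)/32 = 2.075×10^-6 m⁴.
θ = T·L/(G·J) = 623.4 × 0.712 / (25.1×10⁹ × 2.075×10^-6) = 8.521×10^-3 rad.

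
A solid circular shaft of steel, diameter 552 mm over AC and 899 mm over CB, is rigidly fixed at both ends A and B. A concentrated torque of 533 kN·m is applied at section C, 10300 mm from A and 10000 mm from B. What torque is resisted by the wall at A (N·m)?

64600 N·m

Compatibility: T_A·a/J_AC = T_B·b/J_CB with T_A + T_B = T₀.
J_AC = 9.11×10^-3 m⁴, J_CB = 0.0641 m⁴, so T_A = T₀·(J_AC/a)/((J_AC/a)+(J_CB/b)) = 64630 N·m, T_B = 468400 N·m.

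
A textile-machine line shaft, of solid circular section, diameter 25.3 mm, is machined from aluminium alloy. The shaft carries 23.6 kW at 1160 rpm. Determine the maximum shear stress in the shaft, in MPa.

ω = 2π·1160/60 = 121.5 rad/s, so T = P/ω = 23.6×10³ / 121.5 = 194.3 N·m.
J = πd⁴/32 = π(0.0253)⁴/32 = 4.022×10^-8 m⁴.
τ_max = T·r/J = 194.3 × 0.0126 / 4.022×10^-8 = 6.110×10^7 Pa.

61.1 MPa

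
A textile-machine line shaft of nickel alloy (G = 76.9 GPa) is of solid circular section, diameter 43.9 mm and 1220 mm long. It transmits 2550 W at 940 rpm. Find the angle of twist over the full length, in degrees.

ω = 2π·940/60 = 98.44 rad/s, so T = P/ω = 2550 / 98.44 = 25.91 N·m.
J = πd⁴/32 = π(0.0439)⁴/32 = 3.646×10^-7 m⁴.
θ = T·L/(G·J) = 25.91 × 1.22 / (76.9×10⁹ × 3.646×10^-7) = 1.127×10^-3 rad.

0.0646°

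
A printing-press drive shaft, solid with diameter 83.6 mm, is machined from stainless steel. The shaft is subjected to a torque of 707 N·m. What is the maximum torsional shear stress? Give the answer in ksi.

0.894 ksi

J = πd⁴/32 = π(0.0836)⁴/32 = 4.795×10^-6 m⁴.
τ_max = T·r/J = 707.0 × 0.0418 / 4.795×10^-6 = 6.163×10^6 Pa.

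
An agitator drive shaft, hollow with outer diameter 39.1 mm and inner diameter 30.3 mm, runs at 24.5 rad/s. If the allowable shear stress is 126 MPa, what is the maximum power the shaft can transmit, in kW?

23.2 kW

J = π(d_o⁴ − d_i⁴)/32 = π(0.0391⁴ − 0.0303⁴)/32 = 1.467×10^-7 m⁴.
T_max = τ_allow·J/r = 1.26×10^8 × 1.467×10^-7 / 0.0196 = 945.5 N·m.
ω = 24.5 rad/s, so P_max = T_max·ω = 2.317×10^4 W.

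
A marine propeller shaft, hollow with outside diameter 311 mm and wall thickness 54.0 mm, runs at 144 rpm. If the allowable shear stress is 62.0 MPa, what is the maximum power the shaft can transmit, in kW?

J = π(d_o⁴ − d_i⁴)/32 = π(0.311⁴ − 0.203⁴)/32 = 7.517×10^-4 m⁴.
T_max = τ_allow·J/r = 6.20×10^7 × 7.517×10^-4 / 0.155 = 299700 N·m.
ω = 2π·144/60 = 15.08 rad/s, so P_max = T_max·ω = 4.520×10^6 W.

4520 kW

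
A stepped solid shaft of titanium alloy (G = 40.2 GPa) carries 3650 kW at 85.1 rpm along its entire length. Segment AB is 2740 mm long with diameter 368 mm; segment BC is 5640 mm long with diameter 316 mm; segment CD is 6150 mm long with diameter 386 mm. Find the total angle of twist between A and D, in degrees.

ω = 2π·85.1/60 = 8.912 rad/s, so T = P/ω = 3650×10³ / 8.912 = 409600 N·m.
J_AB = π(0.368)⁴/32 = 1.80×10^-3 m⁴; J_BC = π(0.316)⁴/32 = 9.79×10^-4 m⁴; J_CD = π(0.386)⁴/32 = 2.18×10^-3 m⁴.
θ = (T/G)·Σ L_i/J_i = (409600/40.2×10⁹)·(2.74/1.80×10^-3 + 5.64/9.79×10^-4 + 6.15/2.18×10^-3) = 0.1030 rad.

5.90°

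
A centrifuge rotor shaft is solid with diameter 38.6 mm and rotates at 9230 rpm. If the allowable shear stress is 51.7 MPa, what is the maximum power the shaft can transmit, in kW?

564 kW

J = πd⁴/32 = π(0.0386)⁴/32 = 2.179×10^-7 m⁴.
T_max = τ_allow·J/r = 5.17×10^7 × 2.179×10^-7 / 0.0193 = 583.8 N·m.
ω = 2π·9230/60 = 966.6 rad/s, so P_max = T_max·ω = 5.643×10^5 W.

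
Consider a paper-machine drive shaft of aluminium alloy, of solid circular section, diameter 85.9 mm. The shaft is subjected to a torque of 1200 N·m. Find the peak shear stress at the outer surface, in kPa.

J = πd⁴/32 = π(0.0859)⁴/32 = 5.345×10^-6 m⁴.
τ_max = T·r/J = 1200 × 0.0430 / 5.345×10^-6 = 9.642×10^6 Pa.

9640 kPa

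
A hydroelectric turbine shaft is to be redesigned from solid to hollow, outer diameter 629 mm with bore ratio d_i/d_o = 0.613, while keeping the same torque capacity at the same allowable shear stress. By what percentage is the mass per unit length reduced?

30.9 %

Equal τ_max and T ⇒ the solid shaft needs d_s³ = d_o³(1−k⁴), so d_s = 629·(1−0.613⁴)^(1/3) = 597.9 mm.
Area ratio A_h/A_s = d_o²(1−k²)/d_s² = (1−k²)/(1−k⁴)^(2/3) = 0.6909.
Mass saving = 1 − 0.6909 = 30.9 %.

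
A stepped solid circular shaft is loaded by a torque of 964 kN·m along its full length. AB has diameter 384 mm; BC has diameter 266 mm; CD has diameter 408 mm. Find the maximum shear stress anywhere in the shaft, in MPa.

Under the same torque, τ_max = 16T/(πd³) is largest where d is smallest — segment BC (d = 266 mm).
τ_max = 16·964000/(π·(0.266)³) = 2.609×10^8 Pa.

261 MPa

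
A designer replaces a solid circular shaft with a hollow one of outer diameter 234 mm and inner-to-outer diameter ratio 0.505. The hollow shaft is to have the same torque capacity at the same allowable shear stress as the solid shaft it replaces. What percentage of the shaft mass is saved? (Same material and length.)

22.1 %

Equal τ_max and T ⇒ the solid shaft needs d_s³ = d_o³(1−k⁴), so d_s = 234·(1−0.505⁴)^(1/3) = 228.8 mm.
Area ratio A_h/A_s = d_o²(1−k²)/d_s² = (1−k²)/(1−k⁴)^(2/3) = 0.7791.
Mass saving = 1 − 0.7791 = 22.1 %.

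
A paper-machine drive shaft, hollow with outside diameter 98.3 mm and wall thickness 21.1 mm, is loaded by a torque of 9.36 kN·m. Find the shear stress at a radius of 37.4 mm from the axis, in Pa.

4.27e7 Pa

J = π(d_o⁴ − d_i⁴)/32 = π(0.0983⁴ − 0.0561⁴)/32 = 8.194×10^-6 m⁴.
Shear stress varies linearly with radius: τ = T·r/J = 9360 × 0.0374 / 8.194×10^-6 = 4.272×10^7 Pa.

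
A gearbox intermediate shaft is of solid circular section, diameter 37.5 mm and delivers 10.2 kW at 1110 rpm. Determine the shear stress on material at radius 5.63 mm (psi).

ω = 2π·1110/60 = 116.2 rad/s, so T = P/ω = 10.2×10³ / 116.2 = 87.75 N·m.
J = πd⁴/32 = π(0.0375)⁴/32 = 1.941×10^-7 m⁴.
Shear stress varies linearly with radius: τ = T·r/J = 87.75 × 0.00563 / 1.941×10^-7 = 2.545×10^6 Pa.

369 psi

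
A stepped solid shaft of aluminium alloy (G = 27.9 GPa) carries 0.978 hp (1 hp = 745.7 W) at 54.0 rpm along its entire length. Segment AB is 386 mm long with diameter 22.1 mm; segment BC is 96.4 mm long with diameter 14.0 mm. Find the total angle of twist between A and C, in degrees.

ω = 2π·54.0/60 = 5.655 rad/s, so T = P/ω = 0.978×745.7 / 5.655 = 129.0 N·m.
J_AB = π(0.0221)⁴/32 = 2.34×10^-8 m⁴; J_BC = π(0.0140)⁴/32 = 3.77×10^-9 m⁴.
θ = (T/G)·Σ L_i/J_i = (129.0/27.9×10⁹)·(0.386/2.34×10^-8 + 0.0964/3.77×10^-9) = 0.1943 rad.

11.1°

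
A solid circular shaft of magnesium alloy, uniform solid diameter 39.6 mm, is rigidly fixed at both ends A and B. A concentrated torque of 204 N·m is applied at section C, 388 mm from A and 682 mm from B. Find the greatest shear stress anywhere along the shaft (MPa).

10.7 MPa

With uniform GJ and both ends fixed, compatibility θ_AC = θ_CB gives T_A·a = T_B·b, together with T_A + T_B = T₀.
T_A = T₀·b/(a+b) = 204.0·682/1070 = 130.0 N·m; T_B = 73.97 N·m.
τ in each portion: τ_AC = 1.07×10^7 Pa, τ_CB = 6.07×10^6 Pa; maximum is in AC.
τ_max = T_AC·r/J = 130.0·0.0198/2.41×10^-7 = 1.066×10^7 Pa.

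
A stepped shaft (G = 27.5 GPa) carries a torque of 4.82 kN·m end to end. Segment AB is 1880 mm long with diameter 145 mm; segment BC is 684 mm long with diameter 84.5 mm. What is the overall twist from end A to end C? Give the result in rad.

0.0315 rad

J_AB = π(0.145)⁴/32 = 4.34×10^-5 m⁴; J_BC = π(0.0845)⁴/32 = 5.01×10^-6 m⁴.
θ = (T/G)·Σ L_i/J_i = (4820/27.5×10⁹)·(1.88/4.34×10^-5 + 0.684/5.01×10^-6) = 0.03154 rad.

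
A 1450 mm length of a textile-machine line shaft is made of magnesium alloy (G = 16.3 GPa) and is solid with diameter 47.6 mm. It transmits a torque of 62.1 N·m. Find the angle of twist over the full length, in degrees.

J = πd⁴/32 = π(0.0476)⁴/32 = 5.040×10^-7 m⁴.
θ = T·L/(G·J) = 62.10 × 1.45 / (16.3×10⁹ × 5.040×10^-7) = 0.01096 rad.

0.628°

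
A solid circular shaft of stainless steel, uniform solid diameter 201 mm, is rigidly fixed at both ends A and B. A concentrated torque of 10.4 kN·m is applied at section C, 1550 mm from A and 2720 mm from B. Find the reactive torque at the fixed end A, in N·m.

With uniform GJ and both ends fixed, compatibility θ_AC = θ_CB gives T_A·a = T_B·b, together with T_A + T_B = T₀.
T_A = T₀·b/(a+b) = 10400·2720/4270 = 6625 N·m; T_B = 3775 N·m.

6620 N·m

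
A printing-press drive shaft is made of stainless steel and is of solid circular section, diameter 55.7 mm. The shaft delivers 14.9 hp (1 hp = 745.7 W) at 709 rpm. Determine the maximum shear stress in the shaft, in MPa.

4.41 MPa

ω = 2π·709/60 = 74.25 rad/s, so T = P/ω = 14.9×745.7 / 74.25 = 149.6 N·m.
J = πd⁴/32 = π(0.0557)⁴/32 = 9.450×10^-7 m⁴.
τ_max = T·r/J = 149.6 × 0.0278 / 9.450×10^-7 = 4.410×10^6 Pa.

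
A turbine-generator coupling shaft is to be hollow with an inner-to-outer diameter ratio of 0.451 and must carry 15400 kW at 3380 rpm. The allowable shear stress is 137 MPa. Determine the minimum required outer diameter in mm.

119 mm

ω = 2π·3380/60 = 354.0 rad/s, so T = P/ω = 15400×10³ / 354.0 = 43510 N·m.
For a hollow shaft with d_i/d_o = 0.451: τ_max = 16T/(π d_o³ (1−k⁴)), so d_o = [16T/(π τ_allow (1−k⁴))]^(1/3) = [16·43510/(π·1.37×10^8·0.9586)]^(1/3) = 0.1190 m.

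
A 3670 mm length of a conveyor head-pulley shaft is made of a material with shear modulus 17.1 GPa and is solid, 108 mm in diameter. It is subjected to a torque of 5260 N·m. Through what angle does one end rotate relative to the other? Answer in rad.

J = πd⁴/32 = π(0.108)⁴/32 = 1.336×10^-5 m⁴.
θ = T·L/(G·J) = 5260 × 3.67 / (17.1×10⁹ × 1.336×10^-5) = 0.08452 rad.

0.0845 rad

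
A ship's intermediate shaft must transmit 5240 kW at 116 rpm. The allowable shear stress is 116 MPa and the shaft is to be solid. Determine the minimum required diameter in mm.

ω = 2π·116/60 = 12.15 rad/s, so T = P/ω = 5240×10³ / 12.15 = 431400 N·m.
For a solid shaft τ_max = 16T/(πd³), so d = (16T/(π τ_allow))^(1/3) = (16·431400/(π·1.16×10^8))^(1/3) = 0.2666 m.

267 mm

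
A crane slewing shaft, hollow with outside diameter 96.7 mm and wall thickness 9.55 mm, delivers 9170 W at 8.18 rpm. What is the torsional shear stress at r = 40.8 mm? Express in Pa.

ω = 2π·8.18/60 = 0.8566 rad/s, so T = P/ω = 9170 / 0.8566 = 10710 N·m.
J = π(d_o⁴ − d_i⁴)/32 = π(0.0967⁴ − 0.0776⁴)/32 = 5.024×10^-6 m⁴.
Shear stress varies linearly with radius: τ = T·r/J = 10710 × 0.0408 / 5.024×10^-6 = 8.693×10^7 Pa.

8.69e7 Pa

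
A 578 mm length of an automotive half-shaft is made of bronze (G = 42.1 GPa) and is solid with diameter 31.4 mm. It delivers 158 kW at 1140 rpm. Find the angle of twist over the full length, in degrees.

10.9°

ω = 2π·1140/60 = 119.4 rad/s, so T = P/ω = 158×10³ / 119.4 = 1323 N·m.
J = πd⁴/32 = π(0.0314)⁴/32 = 9.544×10^-8 m⁴.
θ = T·L/(G·J) = 1323 × 0.578 / (42.1×10⁹ × 9.544×10^-8) = 0.1904 rad.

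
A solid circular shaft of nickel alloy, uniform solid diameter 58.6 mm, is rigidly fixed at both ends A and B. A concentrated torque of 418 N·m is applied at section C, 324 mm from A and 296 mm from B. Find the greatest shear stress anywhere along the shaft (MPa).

5.53 MPa

With uniform GJ and both ends fixed, compatibility θ_AC = θ_CB gives T_A·a = T_B·b, together with T_A + T_B = T₀.
T_A = T₀·b/(a+b) = 418.0·296/620.0 = 199.6 N·m; T_B = 218.4 N·m.
τ in each portion: τ_AC = 5.05×10^6 Pa, τ_CB = 5.53×10^6 Pa; maximum is in CB.
τ_max = T_CB·r/J = 218.4·0.0293/1.16×10^-6 = 5.528×10^6 Pa.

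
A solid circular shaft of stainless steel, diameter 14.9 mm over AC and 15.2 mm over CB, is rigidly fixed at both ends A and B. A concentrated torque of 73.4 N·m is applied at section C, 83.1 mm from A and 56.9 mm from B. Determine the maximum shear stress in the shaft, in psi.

9460 psi

Compatibility: T_A·a/J_AC = T_B·b/J_CB with T_A + T_B = T₀.
J_AC = 4.84×10^-9 m⁴, J_CB = 5.24×10^-9 m⁴, so T_A = T₀·(J_AC/a)/((J_AC/a)+(J_CB/b)) = 28.43 N·m, T_B = 44.97 N·m.
τ in each portion: τ_AC = 4.38×10^7 Pa, τ_CB = 6.52×10^7 Pa; maximum is in CB.
τ_max = T_CB·r/J = 44.97·0.00760/5.24×10^-9 = 6.522×10^7 Pa.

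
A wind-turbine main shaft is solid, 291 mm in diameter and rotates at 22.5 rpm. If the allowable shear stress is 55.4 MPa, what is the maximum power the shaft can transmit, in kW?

J = πd⁴/32 = π(0.291)⁴/32 = 7.040×10^-4 m⁴.
T_max = τ_allow·J/r = 5.54×10^7 × 7.040×10^-4 / 0.145 = 268100 N·m.
ω = 2π·22.5/60 = 2.356 rad/s, so P_max = T_max·ω = 6.316×10^5 W.

632 kW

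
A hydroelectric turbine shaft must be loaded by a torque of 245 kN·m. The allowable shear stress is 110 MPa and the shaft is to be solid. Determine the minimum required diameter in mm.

225 mm

For a solid shaft τ_max = 16T/(πd³), so d = (16T/(π τ_allow))^(1/3) = (16·245000/(π·1.10×10^8))^(1/3) = 0.2247 m.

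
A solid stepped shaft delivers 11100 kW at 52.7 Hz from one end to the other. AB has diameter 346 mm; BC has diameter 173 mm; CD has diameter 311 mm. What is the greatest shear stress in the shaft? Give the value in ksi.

ω = 2π·52.7 = 331.1 rad/s, so T = P/ω = 11100×10³ / 331.1 = 33520 N·m.
Under the same torque, τ_max = 16T/(πd³) is largest where d is smallest — segment BC (d = 173 mm).
τ_max = 16·33520/(π·(0.173)³) = 3.297×10^7 Pa.

4.78 ksi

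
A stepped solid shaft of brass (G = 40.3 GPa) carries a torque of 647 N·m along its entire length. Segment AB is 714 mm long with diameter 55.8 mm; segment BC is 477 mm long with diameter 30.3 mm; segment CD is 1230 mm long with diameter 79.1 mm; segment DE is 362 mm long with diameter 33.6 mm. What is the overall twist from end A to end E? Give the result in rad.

0.156 rad

J_AB = π(0.0558)⁴/32 = 9.52×10^-7 m⁴; J_BC = π(0.0303)⁴/32 = 8.28×10^-8 m⁴; J_CD = π(0.0791)⁴/32 = 3.84×10^-6 m⁴; J_DE = π(0.0336)⁴/32 = 1.25×10^-7 m⁴.
θ = (T/G)·Σ L_i/J_i = (647.0/40.3×10⁹)·(0.714/9.52×10^-7 + 0.477/8.28×10^-8 + 1.23/3.84×10^-6 + 0.362/1.25×10^-7) = 0.1562 rad.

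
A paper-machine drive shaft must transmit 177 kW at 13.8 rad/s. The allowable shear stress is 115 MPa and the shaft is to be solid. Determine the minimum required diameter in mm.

82.8 mm

ω = 13.8 rad/s, so T = P/ω = 177×10³ / 13.80 = 12830 N·m.
For a solid shaft τ_max = 16T/(πd³), so d = (16T/(π τ_allow))^(1/3) = (16·12830/(π·1.15×10^8))^(1/3) = 0.08282 m.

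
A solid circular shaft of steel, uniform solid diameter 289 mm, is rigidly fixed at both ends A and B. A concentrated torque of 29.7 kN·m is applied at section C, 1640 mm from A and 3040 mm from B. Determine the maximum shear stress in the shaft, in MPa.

4.07 MPa

With uniform GJ and both ends fixed, compatibility θ_AC = θ_CB gives T_A·a = T_B·b, together with T_A + T_B = T₀.
T_A = T₀·b/(a+b) = 29700·3040/4680 = 19290 N·m; T_B = 10410 N·m.
τ in each portion: τ_AC = 4.07×10^6 Pa, τ_CB = 2.20×10^6 Pa; maximum is in AC.
τ_max = T_AC·r/J = 19290·0.144/6.85×10^-4 = 4.071×10^6 Pa.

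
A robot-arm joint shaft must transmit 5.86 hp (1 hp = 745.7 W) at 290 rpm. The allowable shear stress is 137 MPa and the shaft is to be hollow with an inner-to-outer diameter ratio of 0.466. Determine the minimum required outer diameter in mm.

ω = 2π·290/60 = 30.37 rad/s, so T = P/ω = 5.86×745.7 / 30.37 = 143.9 N·m.
For a hollow shaft with d_i/d_o = 0.466: τ_max = 16T/(π d_o³ (1−k⁴)), so d_o = [16T/(π τ_allow (1−k⁴))]^(1/3) = [16·143.9/(π·1.37×10^8·0.9528)]^(1/3) = 0.01777 m.

17.8 mm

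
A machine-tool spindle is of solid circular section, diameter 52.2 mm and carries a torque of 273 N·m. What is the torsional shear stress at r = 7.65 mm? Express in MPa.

2.87 MPa

J = πd⁴/32 = π(0.0522)⁴/32 = 7.289×10^-7 m⁴.
Shear stress varies linearly with radius: τ = T·r/J = 273.0 × 0.00765 / 7.289×10^-7 = 2.865×10^6 Pa.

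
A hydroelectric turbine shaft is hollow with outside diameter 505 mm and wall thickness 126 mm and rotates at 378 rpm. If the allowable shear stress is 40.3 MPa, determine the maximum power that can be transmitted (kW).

J = π(d_o⁴ − d_i⁴)/32 = π(0.505⁴ − 0.253⁴)/32 = 5.983×10^-3 m⁴.
T_max = τ_allow·J/r = 4.03×10^7 × 5.983×10^-3 / 0.253 = 954900 N·m.
ω = 2π·378/60 = 39.58 rad/s, so P_max = T_max·ω = 3.780×10^7 W.

37800 kW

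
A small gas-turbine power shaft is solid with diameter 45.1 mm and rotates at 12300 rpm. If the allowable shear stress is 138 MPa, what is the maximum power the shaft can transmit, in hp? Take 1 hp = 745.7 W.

J = πd⁴/32 = π(0.0451)⁴/32 = 4.062×10^-7 m⁴.
T_max = τ_allow·J/r = 1.38×10^8 × 4.062×10^-7 / 0.0226 = 2486 N·m.
ω = 2π·12300/60 = 1288 rad/s, so P_max = T_max·ω = 3.202×10^6 W.

4290 hp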